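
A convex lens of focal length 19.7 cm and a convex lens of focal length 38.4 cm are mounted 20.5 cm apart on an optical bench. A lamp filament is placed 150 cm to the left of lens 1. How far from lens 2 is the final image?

Lens 1: 1/d_i1 = 1/f₁ − 1/d_o1 = 1/(19.7) − 1/(150) = 0.04409, so d_i1 = 22.68 cm.
The intermediate image is 22.68 cm to the right of lens 1, which lies 2.180 cm to the right of lens 2 — a virtual object — so d_o2 = −2.180 cm.
Lens 2: 1/d_i2 = 1/f₂ − 1/d_o2 = 1/(38.4) − 1/(-2.180) = 0.4848, so d_i2 = 2.06 cm.
The final image is real, 2.06 cm to the right of lens 2 (overall magnification ≈ -0.14).

2.06 cm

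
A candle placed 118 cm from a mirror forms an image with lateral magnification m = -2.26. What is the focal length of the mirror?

f = 81.8 cm (concave)

m = −d_i/d_o ⇒ d_i = −m·d_o = −(-2.26)·(118) = 266.7 cm.
1/f = 1/d_o + 1/d_i = 1/(118) + 1/(266.7) = 0.01222, so f = 81.8 cm.
Since f is positive, the mirror is concave.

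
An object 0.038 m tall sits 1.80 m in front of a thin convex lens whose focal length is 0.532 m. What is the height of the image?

1/d_i = 1/f − 1/d_o = 1/(0.5320) − 1/(1.80) = 1.324, so d_i = 0.7552 m.
m = −d_i/d_o = -0.4196.
|h_i| = |m|·h_o = 0.4196 × 0.038 = 0.0159 m. The image is real, inverted and reduced, on the far side of the lens.

0.0159 m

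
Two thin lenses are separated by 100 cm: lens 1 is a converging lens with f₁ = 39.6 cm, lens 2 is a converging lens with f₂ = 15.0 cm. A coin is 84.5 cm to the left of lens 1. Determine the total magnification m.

m = +1.26

Lens 1: 1/d_i1 = 1/(39.6) − 1/(84.5) = 0.01342, so d_i1 = 74.53 cm; m₁ = −d_i1/d_o1 = -0.8820.
d_o2 = 100 − (74.53) = 25.47 cm.
Lens 2: 1/d_i2 = 1/(15.0) − 1/(25.47) = 0.02740, so d_i2 = 36.49 cm; m₂ = −d_i2/d_o2 = -1.433.
m = m₁·m₂ = (-0.8820)(-1.433) = +1.26.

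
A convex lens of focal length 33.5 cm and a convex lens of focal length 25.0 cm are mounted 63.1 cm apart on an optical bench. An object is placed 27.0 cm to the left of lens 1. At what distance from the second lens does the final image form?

28.5 cm

Lens 1: 1/d_i1 = 1/f₁ − 1/d_o1 = 1/(33.5) − 1/(27.0) = -0.007186, so d_i1 = -139.2 cm.
The intermediate image is 139.2 cm to the left of lens 1 (virtual), which is 63.1 − (-139.2) = 202.3 cm to the left of lens 2, so d_o2 = +202.3 cm.
Lens 2: 1/d_i2 = 1/f₂ − 1/d_o2 = 1/(25.0) − 1/(202.3) = 0.03506, so d_i2 = 28.5 cm.
The final image is real, 28.5 cm to the right of lens 2 (overall magnification ≈ -0.73).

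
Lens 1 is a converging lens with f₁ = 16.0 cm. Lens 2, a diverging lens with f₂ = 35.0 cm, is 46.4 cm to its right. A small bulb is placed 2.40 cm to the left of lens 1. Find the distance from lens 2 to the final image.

20.5 cm

Lens 1: 1/d_i1 = 1/f₁ − 1/d_o1 = 1/(16.0) − 1/(2.40) = -0.3542, so d_i1 = -2.824 cm.
The intermediate image is 2.824 cm to the left of lens 1 (virtual), which is 46.4 − (-2.824) = 49.22 cm to the left of lens 2, so d_o2 = +49.22 cm.
Lens 2 is diverging, so f₂ = −35.0 cm.
Lens 2: 1/d_i2 = 1/f₂ − 1/d_o2 = 1/(-35.0) − 1/(49.22) = -0.04889, so d_i2 = -20.5 cm.
The final image is virtual, 20.5 cm to the left of lens 2 (overall magnification ≈ 0.49).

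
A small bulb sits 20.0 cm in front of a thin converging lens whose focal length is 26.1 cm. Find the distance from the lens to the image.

Thin-lens equation: 1/q = 1/f − 1/p = 1/(26.10) − 1/(20.0) = 0.03831 − 0.05000 = -0.01169, so q = -85.6 cm.
The image is virtual, upright and enlarged, on the same side as the object.

85.6 cm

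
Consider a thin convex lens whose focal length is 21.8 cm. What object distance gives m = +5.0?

m = −d_i/d_o ⇒ d_i = −m·d_o.
1/f = 1/d_o + 1/d_i = 1/d_o − 1/(m·d_o) = (1 − 1/m)/d_o, so d_o = f(1 − 1/m) = (21.80)(1 − 1/(+5.0)) = 17.4 cm.

17.4 cm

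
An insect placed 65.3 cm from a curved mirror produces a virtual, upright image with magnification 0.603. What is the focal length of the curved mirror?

f = -99.2 cm (convex)

m = −d_i/d_o ⇒ d_i = −m·d_o = −(+0.603)·(65.3) = -39.38 cm.
1/f = 1/d_o + 1/d_i = 1/(65.3) + 1/(-39.38) = -0.01008, so f = -99.2 cm.
Since f is negative, the curved mirror is convex.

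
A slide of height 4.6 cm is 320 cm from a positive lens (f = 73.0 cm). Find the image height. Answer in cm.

1/d_i = 1/f − 1/d_o = 1/(73.00) − 1/(320) = 0.01057, so d_i = 94.57 cm.
m = −d_i/d_o = -0.2955.
|h_i| = |m|·h_o = 0.2955 × 4.6 = 1.36 cm. The image is real, inverted and reduced, on the far side of the lens.

1.36 cm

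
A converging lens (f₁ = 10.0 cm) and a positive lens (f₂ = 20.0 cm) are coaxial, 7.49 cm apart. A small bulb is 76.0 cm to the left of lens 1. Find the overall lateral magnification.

m = -0.126

Lens 1: 1/d_i1 = 1/(10.0) − 1/(76.0) = 0.08684, so d_i1 = 11.52 cm; m₁ = −d_i1/d_o1 = -0.1516.
d_o2 = 7.49 − (11.52) = -4.030 cm (virtual object).
Lens 2: 1/d_i2 = 1/(20.0) − 1/(-4.030) = 0.2981, so d_i2 = 3.354 cm; m₂ = −d_i2/d_o2 = +0.8323.
m = m₁·m₂ = (-0.1516)(+0.8323) = -0.126.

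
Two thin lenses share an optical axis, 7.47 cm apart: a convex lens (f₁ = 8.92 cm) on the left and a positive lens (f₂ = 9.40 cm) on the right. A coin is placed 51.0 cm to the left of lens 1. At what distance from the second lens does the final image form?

Lens 1: 1/d_i1 = 1/f₁ − 1/d_o1 = 1/(8.92) − 1/(51.0) = 0.09250, so d_i1 = 10.81 cm.
The intermediate image is 10.81 cm to the right of lens 1, which lies 3.340 cm to the right of lens 2 — a virtual object — so d_o2 = −3.340 cm.
Lens 2: 1/d_i2 = 1/f₂ − 1/d_o2 = 1/(9.40) − 1/(-3.340) = 0.4058, so d_i2 = 2.46 cm.
The final image is real, 2.46 cm to the right of lens 2 (overall magnification ≈ -0.16).

2.46 cm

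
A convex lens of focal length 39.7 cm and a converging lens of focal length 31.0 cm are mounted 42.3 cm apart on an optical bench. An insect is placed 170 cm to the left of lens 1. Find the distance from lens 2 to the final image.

Lens 1: 1/d_i1 = 1/f₁ − 1/d_o1 = 1/(39.7) − 1/(170) = 0.01931, so d_i1 = 51.80 cm.
The intermediate image is 51.80 cm to the right of lens 1, which lies 9.500 cm to the right of lens 2 — a virtual object — so d_o2 = −9.500 cm.
Lens 2: 1/d_i2 = 1/f₂ − 1/d_o2 = 1/(31.0) − 1/(-9.500) = 0.1375, so d_i2 = 7.27 cm.
The final image is real, 7.27 cm to the right of lens 2 (overall magnification ≈ -0.23).

7.27 cm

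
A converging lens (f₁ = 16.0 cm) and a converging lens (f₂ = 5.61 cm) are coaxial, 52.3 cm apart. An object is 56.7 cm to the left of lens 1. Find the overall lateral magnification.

Lens 1: 1/d_i1 = 1/(16.0) − 1/(56.7) = 0.04486, so d_i1 = 22.29 cm; m₁ = −d_i1/d_o1 = -0.3931.
d_o2 = 52.3 − (22.29) = 30.01 cm.
Lens 2: 1/d_i2 = 1/(5.61) − 1/(30.01) = 0.1449, so d_i2 = 6.900 cm; m₂ = −d_i2/d_o2 = -0.2299.
m = m₁·m₂ = (-0.3931)(-0.2299) = +0.0904.

m = +0.0904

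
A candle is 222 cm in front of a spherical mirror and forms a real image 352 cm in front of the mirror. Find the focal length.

Real image ⇒ d_i = +352 cm.
1/f = 1/d_o + 1/d_i = 1/(222) + 1/(352) = 0.007345, so f = 136 cm.
Since f is positive, the spherical mirror is concave.

f = 136 cm (concave)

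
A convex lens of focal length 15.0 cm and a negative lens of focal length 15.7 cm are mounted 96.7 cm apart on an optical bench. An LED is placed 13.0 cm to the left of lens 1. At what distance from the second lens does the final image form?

14.5 cm

Lens 1: 1/d_i1 = 1/f₁ − 1/d_o1 = 1/(15.0) − 1/(13.0) = -0.01026, so d_i1 = -97.50 cm.
The intermediate image is 97.50 cm to the left of lens 1 (virtual), which is 96.7 − (-97.50) = 194.2 cm to the left of lens 2, so d_o2 = +194.2 cm.
Lens 2 is diverging, so f₂ = −15.7 cm.
Lens 2: 1/d_i2 = 1/f₂ − 1/d_o2 = 1/(-15.7) − 1/(194.2) = -0.06884, so d_i2 = -14.5 cm.
The final image is virtual, 14.5 cm to the left of lens 2 (overall magnification ≈ 0.56).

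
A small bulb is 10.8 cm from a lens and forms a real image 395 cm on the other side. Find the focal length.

Real image ⇒ d_i = +395 cm.
1/f = 1/d_o + 1/d_i = 1/(10.8) + 1/(395) = 0.09512, so f = 10.5 cm.
Since f is positive, the lens is converging.

f = 10.5 cm (converging)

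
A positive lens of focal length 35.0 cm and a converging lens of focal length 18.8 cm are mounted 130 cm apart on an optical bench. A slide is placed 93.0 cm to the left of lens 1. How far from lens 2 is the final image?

25.2 cm

Lens 1: 1/d_i1 = 1/f₁ − 1/d_o1 = 1/(35.0) − 1/(93.0) = 0.01782, so d_i1 = 56.12 cm.
The intermediate image is 56.12 cm to the right of lens 1, which is 130 − (56.12) = 73.88 cm to the left of lens 2, so d_o2 = +73.88 cm.
Lens 2: 1/d_i2 = 1/f₂ − 1/d_o2 = 1/(18.8) − 1/(73.88) = 0.03966, so d_i2 = 25.2 cm.
The final image is real, 25.2 cm to the right of lens 2 (overall magnification ≈ 0.21).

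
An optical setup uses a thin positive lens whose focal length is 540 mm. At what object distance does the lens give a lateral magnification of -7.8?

609 mm

m = −d_i/d_o ⇒ d_i = −m·d_o.
1/f = 1/d_o + 1/d_i = 1/d_o − 1/(m·d_o) = (1 − 1/m)/d_o, so d_o = f(1 − 1/m) = (540.0)(1 − 1/(-7.8)) = 609 mm.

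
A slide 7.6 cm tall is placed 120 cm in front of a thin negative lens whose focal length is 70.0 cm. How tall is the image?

2.80 cm

For a negative lens, f = -70.0 cm.
1/d_i = 1/f − 1/d_o = 1/(-70.00) − 1/(120) = -0.02262, so d_i = -44.21 cm.
m = −d_i/d_o = +0.3684.
|h_i| = |m|·h_o = 0.3684 × 7.6 = 2.80 cm. The image is virtual, upright and reduced, on the same side as the object.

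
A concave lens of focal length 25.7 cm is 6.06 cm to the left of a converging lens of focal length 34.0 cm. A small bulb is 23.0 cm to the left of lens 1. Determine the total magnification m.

f₁ = −25.7 cm (diverging).
Lens 1: 1/d_i1 = 1/(-25.7) − 1/(23.0) = -0.08239, so d_i1 = -12.14 cm; m₁ = −d_i1/d_o1 = +0.5278.
d_o2 = 6.06 − (-12.14) = 18.20 cm.
Lens 2: 1/d_i2 = 1/(34.0) − 1/(18.20) = -0.02553, so d_i2 = -39.16 cm; m₂ = −d_i2/d_o2 = +2.152.
m = m₁·m₂ = (+0.5278)(+2.152) = +1.14.

m = +1.14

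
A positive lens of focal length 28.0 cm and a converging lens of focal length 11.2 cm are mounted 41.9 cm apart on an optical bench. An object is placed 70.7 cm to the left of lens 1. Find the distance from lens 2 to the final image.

Lens 1: 1/d_i1 = 1/f₁ − 1/d_o1 = 1/(28.0) − 1/(70.7) = 0.02157, so d_i1 = 46.36 cm.
The intermediate image is 46.36 cm to the right of lens 1, which lies 4.460 cm to the right of lens 2 — a virtual object — so d_o2 = −4.460 cm.
Lens 2: 1/d_i2 = 1/f₂ − 1/d_o2 = 1/(11.2) − 1/(-4.460) = 0.3135, so d_i2 = 3.19 cm.
The final image is real, 3.19 cm to the right of lens 2 (overall magnification ≈ -0.47).

3.19 cm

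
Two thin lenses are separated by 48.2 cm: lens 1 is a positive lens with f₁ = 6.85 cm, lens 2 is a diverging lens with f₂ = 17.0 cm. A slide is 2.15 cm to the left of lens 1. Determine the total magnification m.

m = +0.363

Lens 1: 1/d_i1 = 1/(6.85) − 1/(2.15) = -0.3191, so d_i1 = -3.134 cm; m₁ = −d_i1/d_o1 = +1.458.
d_o2 = 48.2 − (-3.134) = 51.33 cm.
f₂ = −17.0 cm (diverging).
Lens 2: 1/d_i2 = 1/(-17.0) − 1/(51.33) = -0.07831, so d_i2 = -12.77 cm; m₂ = −d_i2/d_o2 = +0.2488.
m = m₁·m₂ = (+1.458)(+0.2488) = +0.363.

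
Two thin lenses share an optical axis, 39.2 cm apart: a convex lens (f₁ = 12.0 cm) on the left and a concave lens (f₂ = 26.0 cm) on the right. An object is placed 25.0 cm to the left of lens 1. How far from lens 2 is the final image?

9.95 cm

Lens 1: 1/d_i1 = 1/f₁ − 1/d_o1 = 1/(12.0) − 1/(25.0) = 0.04333, so d_i1 = 23.08 cm.
The intermediate image is 23.08 cm to the right of lens 1, which is 39.2 − (23.08) = 16.12 cm to the left of lens 2, so d_o2 = +16.12 cm.
Lens 2 is diverging, so f₂ = −26.0 cm.
Lens 2: 1/d_i2 = 1/f₂ − 1/d_o2 = 1/(-26.0) − 1/(16.12) = -0.1005, so d_i2 = -9.95 cm.
The final image is virtual, 9.95 cm to the left of lens 2 (overall magnification ≈ -0.57).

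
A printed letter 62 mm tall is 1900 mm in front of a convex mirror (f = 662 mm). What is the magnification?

m = +0.258

For a convex mirror, f = -662 mm.
1/d_i = 1/f − 1/d_o = 1/(-662.0) − 1/(1900) = -0.002037, so d_i = -490.9 mm.
m = −d_i/d_o = −(-490.9)/(1900) = +0.258.
The image is virtual, upright and reduced, behind the mirror.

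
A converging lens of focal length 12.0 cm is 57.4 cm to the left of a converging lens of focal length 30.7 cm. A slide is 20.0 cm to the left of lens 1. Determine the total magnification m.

Lens 1: 1/d_i1 = 1/(12.0) − 1/(20.0) = 0.03333, so d_i1 = 30.00 cm; m₁ = −d_i1/d_o1 = -1.500.
d_o2 = 57.4 − (30.00) = 27.40 cm.
Lens 2: 1/d_i2 = 1/(30.7) − 1/(27.40) = -0.003923, so d_i2 = -254.9 cm; m₂ = −d_i2/d_o2 = +9.303.
m = m₁·m₂ = (-1.500)(+9.303) = -14.0.

m = -14.0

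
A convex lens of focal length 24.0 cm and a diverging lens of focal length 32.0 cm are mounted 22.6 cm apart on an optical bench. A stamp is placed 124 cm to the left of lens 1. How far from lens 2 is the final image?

9.22 cm

Lens 1: 1/d_i1 = 1/f₁ − 1/d_o1 = 1/(24.0) − 1/(124) = 0.03360, so d_i1 = 29.76 cm.
The intermediate image is 29.76 cm to the right of lens 1, which lies 7.160 cm to the right of lens 2 — a virtual object — so d_o2 = −7.160 cm.
Lens 2 is diverging, so f₂ = −32.0 cm.
Lens 2: 1/d_i2 = 1/f₂ − 1/d_o2 = 1/(-32.0) − 1/(-7.160) = 0.1084, so d_i2 = 9.22 cm.
The final image is real, 9.22 cm to the right of lens 2 (overall magnification ≈ -0.31).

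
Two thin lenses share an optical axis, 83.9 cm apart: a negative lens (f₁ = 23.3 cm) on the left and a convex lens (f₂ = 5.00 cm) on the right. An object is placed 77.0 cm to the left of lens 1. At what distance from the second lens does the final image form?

Lens 1 is diverging, so f₁ = −23.3 cm.
Lens 1: 1/d_i1 = 1/f₁ − 1/d_o1 = 1/(-23.3) − 1/(77.0) = -0.05591, so d_i1 = -17.89 cm.
The intermediate image is 17.89 cm to the left of lens 1 (virtual), which is 83.9 − (-17.89) = 101.8 cm to the left of lens 2, so d_o2 = +101.8 cm.
Lens 2: 1/d_i2 = 1/f₂ − 1/d_o2 = 1/(5.00) − 1/(101.8) = 0.1902, so d_i2 = 5.26 cm.
The final image is real, 5.26 cm to the right of lens 2 (overall magnification ≈ -0.012).

5.26 cm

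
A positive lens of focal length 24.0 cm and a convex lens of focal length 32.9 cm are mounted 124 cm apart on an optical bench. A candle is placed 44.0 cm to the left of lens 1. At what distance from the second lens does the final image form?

Lens 1: 1/d_i1 = 1/f₁ − 1/d_o1 = 1/(24.0) − 1/(44.0) = 0.01894, so d_i1 = 52.80 cm.
The intermediate image is 52.80 cm to the right of lens 1, which is 124 − (52.80) = 71.20 cm to the left of lens 2, so d_o2 = +71.20 cm.
Lens 2: 1/d_i2 = 1/f₂ − 1/d_o2 = 1/(32.9) − 1/(71.20) = 0.01635, so d_i2 = 61.2 cm.
The final image is real, 61.2 cm to the right of lens 2 (overall magnification ≈ 1.0).

61.2 cm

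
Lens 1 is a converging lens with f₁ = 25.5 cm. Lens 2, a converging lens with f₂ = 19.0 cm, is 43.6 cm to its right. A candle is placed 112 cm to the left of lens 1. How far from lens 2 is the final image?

Lens 1: 1/d_i1 = 1/f₁ − 1/d_o1 = 1/(25.5) − 1/(112) = 0.03029, so d_i1 = 33.02 cm.
The intermediate image is 33.02 cm to the right of lens 1, which is 43.6 − (33.02) = 10.58 cm to the left of lens 2, so d_o2 = +10.58 cm.
Lens 2: 1/d_i2 = 1/f₂ − 1/d_o2 = 1/(19.0) − 1/(10.58) = -0.04189, so d_i2 = -23.9 cm.
The final image is virtual, 23.9 cm to the left of lens 2 (overall magnification ≈ -0.67).

23.9 cm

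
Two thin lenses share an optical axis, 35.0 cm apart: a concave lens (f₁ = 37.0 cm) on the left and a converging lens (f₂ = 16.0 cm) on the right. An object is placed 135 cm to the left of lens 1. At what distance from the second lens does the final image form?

21.3 cm

Lens 1 is diverging, so f₁ = −37.0 cm.
Lens 1: 1/d_i1 = 1/f₁ − 1/d_o1 = 1/(-37.0) − 1/(135) = -0.03443, so d_i1 = -29.04 cm.
The intermediate image is 29.04 cm to the left of lens 1 (virtual), which is 35.0 − (-29.04) = 64.04 cm to the left of lens 2, so d_o2 = +64.04 cm.
Lens 2: 1/d_i2 = 1/f₂ − 1/d_o2 = 1/(16.0) − 1/(64.04) = 0.04688, so d_i2 = 21.3 cm.
The final image is real, 21.3 cm to the right of lens 2 (overall magnification ≈ -0.072).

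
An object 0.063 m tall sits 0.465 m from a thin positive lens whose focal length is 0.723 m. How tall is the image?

0.177 m

1/d_i = 1/f − 1/d_o = 1/(0.7230) − 1/(0.465) = -0.7674, so d_i = -1.303 m.
m = −d_i/d_o = +2.802.
|h_i| = |m|·h_o = 2.802 × 0.063 = 0.177 m. The image is virtual, upright and enlarged, on the same side as the object.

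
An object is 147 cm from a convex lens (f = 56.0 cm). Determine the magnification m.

m = -0.615

1/d_i = 1/f − 1/d_o = 1/(56.00) − 1/(147) = 0.01105, so d_i = 90.46 cm.
m = −d_i/d_o = −(90.46)/(147) = -0.615.
The image is real, inverted and reduced, on the far side of the lens.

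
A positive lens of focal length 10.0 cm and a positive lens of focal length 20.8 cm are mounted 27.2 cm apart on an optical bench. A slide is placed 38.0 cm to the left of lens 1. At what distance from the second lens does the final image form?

39.5 cm

Lens 1: 1/d_i1 = 1/f₁ − 1/d_o1 = 1/(10.0) − 1/(38.0) = 0.07368, so d_i1 = 13.57 cm.
The intermediate image is 13.57 cm to the right of lens 1, which is 27.2 − (13.57) = 13.63 cm to the left of lens 2, so d_o2 = +13.63 cm.
Lens 2: 1/d_i2 = 1/f₂ − 1/d_o2 = 1/(20.8) − 1/(13.63) = -0.02529, so d_i2 = -39.5 cm.
The final image is virtual, 39.5 cm to the left of lens 2 (overall magnification ≈ -1.0).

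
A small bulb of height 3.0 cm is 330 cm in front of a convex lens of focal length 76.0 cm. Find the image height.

1/d_i = 1/f − 1/d_o = 1/(76.00) − 1/(330) = 0.01013, so d_i = 98.74 cm.
m = −d_i/d_o = -0.2992.
|h_i| = |m|·h_o = 0.2992 × 3.0 = 0.898 cm. The image is real, inverted and reduced, on the far side of the lens.

0.898 cm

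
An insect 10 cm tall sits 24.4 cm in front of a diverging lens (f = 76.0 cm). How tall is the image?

For a diverging lens, f = -76.0 cm.
1/d_i = 1/f − 1/d_o = 1/(-76.00) − 1/(24.4) = -0.05414, so d_i = -18.47 cm.
m = −d_i/d_o = +0.7570.
|h_i| = |m|·h_o = 0.7570 × 10 = 7.57 cm. The image is virtual, upright and reduced, on the same side as the object.

7.57 cm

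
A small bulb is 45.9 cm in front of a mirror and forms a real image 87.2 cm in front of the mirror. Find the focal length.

f = 30.1 cm (concave)

Real image ⇒ d_i = +87.2 cm.
1/f = 1/d_o + 1/d_i = 1/(45.9) + 1/(87.2) = 0.03325, so f = 30.1 cm.
Since f is positive, the mirror is concave.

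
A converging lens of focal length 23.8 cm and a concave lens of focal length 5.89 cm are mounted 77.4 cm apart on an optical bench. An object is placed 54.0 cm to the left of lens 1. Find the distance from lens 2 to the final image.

Lens 1: 1/d_i1 = 1/f₁ − 1/d_o1 = 1/(23.8) − 1/(54.0) = 0.02350, so d_i1 = 42.56 cm.
The intermediate image is 42.56 cm to the right of lens 1, which is 77.4 − (42.56) = 34.84 cm to the left of lens 2, so d_o2 = +34.84 cm.
Lens 2 is diverging, so f₂ = −5.89 cm.
Lens 2: 1/d_i2 = 1/f₂ − 1/d_o2 = 1/(-5.89) − 1/(34.84) = -0.1985, so d_i2 = -5.04 cm.
The final image is virtual, 5.04 cm to the left of lens 2 (overall magnification ≈ -0.11).

5.04 cm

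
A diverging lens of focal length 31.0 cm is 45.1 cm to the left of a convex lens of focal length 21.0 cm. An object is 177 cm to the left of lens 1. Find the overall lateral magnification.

f₁ = −31.0 cm (diverging).
Lens 1: 1/d_i1 = 1/(-31.0) − 1/(177) = -0.03791, so d_i1 = -26.38 cm; m₁ = −d_i1/d_o1 = +0.1490.
d_o2 = 45.1 − (-26.38) = 71.48 cm.
Lens 2: 1/d_i2 = 1/(21.0) − 1/(71.48) = 0.03363, so d_i2 = 29.74 cm; m₂ = −d_i2/d_o2 = -0.4160.
m = m₁·m₂ = (+0.1490)(-0.4160) = -0.0620.

m = -0.0620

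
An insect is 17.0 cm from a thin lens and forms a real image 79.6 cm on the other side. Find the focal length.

Real image ⇒ d_i = +79.6 cm.
1/f = 1/d_o + 1/d_i = 1/(17.0) + 1/(79.6) = 0.07139, so f = 14.0 cm.
Since f is positive, the thin lens is converging.

f = 14.0 cm (converging)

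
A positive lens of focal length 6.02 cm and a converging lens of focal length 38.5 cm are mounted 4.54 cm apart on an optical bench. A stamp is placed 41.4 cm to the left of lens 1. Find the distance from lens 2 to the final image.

2.35 cm

Lens 1: 1/d_i1 = 1/f₁ − 1/d_o1 = 1/(6.02) − 1/(41.4) = 0.1420, so d_i1 = 7.044 cm.
The intermediate image is 7.044 cm to the right of lens 1, which lies 2.504 cm to the right of lens 2 — a virtual object — so d_o2 = −2.504 cm.
Lens 2: 1/d_i2 = 1/f₂ − 1/d_o2 = 1/(38.5) − 1/(-2.504) = 0.4253, so d_i2 = 2.35 cm.
The final image is real, 2.35 cm to the right of lens 2 (overall magnification ≈ -0.16).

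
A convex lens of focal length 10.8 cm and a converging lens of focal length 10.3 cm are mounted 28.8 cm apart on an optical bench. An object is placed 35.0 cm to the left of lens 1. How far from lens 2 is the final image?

47.1 cm

Lens 1: 1/d_i1 = 1/f₁ − 1/d_o1 = 1/(10.8) − 1/(35.0) = 0.06402, so d_i1 = 15.62 cm.
The intermediate image is 15.62 cm to the right of lens 1, which is 28.8 − (15.62) = 13.18 cm to the left of lens 2, so d_o2 = +13.18 cm.
Lens 2: 1/d_i2 = 1/f₂ − 1/d_o2 = 1/(10.3) − 1/(13.18) = 0.02121, so d_i2 = 47.1 cm.
The final image is real, 47.1 cm to the right of lens 2 (overall magnification ≈ 1.6).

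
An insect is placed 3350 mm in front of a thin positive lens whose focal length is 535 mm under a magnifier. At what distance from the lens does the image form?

Lens equation: 1/d_i = 1/f − 1/d_o = 1/(535.0) − 1/(3350) = 0.001869 − 0.0002985 = 0.001571, so d_i = 637 mm.
The image is real, inverted and reduced, on the far side of the lens.

637 mm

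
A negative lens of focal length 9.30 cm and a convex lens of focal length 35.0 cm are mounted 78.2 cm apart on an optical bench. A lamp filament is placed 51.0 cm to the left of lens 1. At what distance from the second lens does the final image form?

Lens 1 is diverging, so f₁ = −9.30 cm.
Lens 1: 1/d_i1 = 1/f₁ − 1/d_o1 = 1/(-9.30) − 1/(51.0) = -0.1271, so d_i1 = -7.866 cm.
The intermediate image is 7.866 cm to the left of lens 1 (virtual), which is 78.2 − (-7.866) = 86.07 cm to the left of lens 2, so d_o2 = +86.07 cm.
Lens 2: 1/d_i2 = 1/f₂ − 1/d_o2 = 1/(35.0) − 1/(86.07) = 0.01695, so d_i2 = 59.0 cm.
The final image is real, 59.0 cm to the right of lens 2 (overall magnification ≈ -0.11).

59.0 cm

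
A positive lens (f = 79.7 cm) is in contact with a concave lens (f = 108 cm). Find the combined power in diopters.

P₁ = 1/f₁ = 1/(0.797 m) = +1.255 D; P₂ = 1/f₂ = 1/(-1.08 m) = -0.9259 D.
For thin lenses in contact, P = P₁ + P₂ = (+1.255) + (-0.9259) = +0.329 D.

P = +0.329 D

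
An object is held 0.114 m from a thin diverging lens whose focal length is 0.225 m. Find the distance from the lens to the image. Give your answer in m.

0.0757 m

For a diverging lens, f = -0.225 m.
Thin-lens equation: 1/d_i = 1/f − 1/d_o = 1/(-0.2250) − 1/(0.114) = -4.444 − 8.772 = -13.22, so d_i = -0.0757 m.
The image is virtual, upright and reduced, on the same side as the object.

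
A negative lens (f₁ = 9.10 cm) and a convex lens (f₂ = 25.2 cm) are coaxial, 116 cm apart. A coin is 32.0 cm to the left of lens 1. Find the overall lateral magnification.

f₁ = −9.10 cm (diverging).
Lens 1: 1/d_i1 = 1/(-9.10) − 1/(32.0) = -0.1411, so d_i1 = -7.085 cm; m₁ = −d_i1/d_o1 = +0.2214.
d_o2 = 116 − (-7.085) = 123.1 cm.
Lens 2: 1/d_i2 = 1/(25.2) − 1/(123.1) = 0.03156, so d_i2 = 31.69 cm; m₂ = −d_i2/d_o2 = -0.2574.
m = m₁·m₂ = (+0.2214)(-0.2574) = -0.0570.

m = -0.0570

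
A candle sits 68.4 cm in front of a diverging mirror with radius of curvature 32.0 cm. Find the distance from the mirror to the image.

13.0 cm

f = R/2 = 32.0/2 = 16.00 cm; for a diverging mirror, f = -16.00 cm.
Mirror equation: 1/q = 1/f − 1/p = 1/(-16.00) − 1/(68.4) = -0.06250 − 0.01462 = -0.07712, so q = -13.0 cm.
The image is virtual, upright and reduced, behind the mirror.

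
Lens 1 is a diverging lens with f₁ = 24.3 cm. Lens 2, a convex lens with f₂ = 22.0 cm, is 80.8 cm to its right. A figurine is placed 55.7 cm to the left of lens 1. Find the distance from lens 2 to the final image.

28.4 cm

Lens 1 is diverging, so f₁ = −24.3 cm.
Lens 1: 1/d_i1 = 1/f₁ − 1/d_o1 = 1/(-24.3) − 1/(55.7) = -0.05911, so d_i1 = -16.92 cm.
The intermediate image is 16.92 cm to the left of lens 1 (virtual), which is 80.8 − (-16.92) = 97.72 cm to the left of lens 2, so d_o2 = +97.72 cm.
Lens 2: 1/d_i2 = 1/f₂ − 1/d_o2 = 1/(22.0) − 1/(97.72) = 0.03522, so d_i2 = 28.4 cm.
The final image is real, 28.4 cm to the right of lens 2 (overall magnification ≈ -0.088).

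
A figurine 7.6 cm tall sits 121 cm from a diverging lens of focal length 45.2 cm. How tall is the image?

For a diverging lens, f = -45.2 cm.
1/d_i = 1/f − 1/d_o = 1/(-45.20) − 1/(121) = -0.03039, so d_i = -32.91 cm.
m = −d_i/d_o = +0.2720.
|h_i| = |m|·h_o = 0.2720 × 7.6 = 2.07 cm. The image is virtual, upright and reduced, on the same side as the object.

2.07 cm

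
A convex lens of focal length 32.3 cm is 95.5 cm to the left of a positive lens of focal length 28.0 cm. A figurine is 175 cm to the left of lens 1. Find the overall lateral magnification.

m = +0.227

Lens 1: 1/d_i1 = 1/(32.3) − 1/(175) = 0.02525, so d_i1 = 39.61 cm; m₁ = −d_i1/d_o1 = -0.2263.
d_o2 = 95.5 − (39.61) = 55.89 cm.
Lens 2: 1/d_i2 = 1/(28.0) − 1/(55.89) = 0.01782, so d_i2 = 56.11 cm; m₂ = −d_i2/d_o2 = -1.004.
m = m₁·m₂ = (-0.2263)(-1.004) = +0.227.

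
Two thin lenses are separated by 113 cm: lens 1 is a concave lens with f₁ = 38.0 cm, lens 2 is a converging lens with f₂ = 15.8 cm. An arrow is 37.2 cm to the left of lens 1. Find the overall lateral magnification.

m = -0.0688

f₁ = −38.0 cm (diverging).
Lens 1: 1/d_i1 = 1/(-38.0) − 1/(37.2) = -0.05320, so d_i1 = -18.80 cm; m₁ = −d_i1/d_o1 = +0.5054.
d_o2 = 113 − (-18.80) = 131.8 cm.
Lens 2: 1/d_i2 = 1/(15.8) − 1/(131.8) = 0.05570, so d_i2 = 17.95 cm; m₂ = −d_i2/d_o2 = -0.1362.
m = m₁·m₂ = (+0.5054)(-0.1362) = -0.0688.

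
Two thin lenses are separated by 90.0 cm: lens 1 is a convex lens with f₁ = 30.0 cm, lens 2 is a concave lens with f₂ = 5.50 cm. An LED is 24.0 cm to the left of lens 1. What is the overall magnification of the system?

m = +0.128

Lens 1: 1/d_i1 = 1/(30.0) − 1/(24.0) = -0.008333, so d_i1 = -120.0 cm; m₁ = −d_i1/d_o1 = +5.000.
d_o2 = 90.0 − (-120.0) = 210.0 cm.
f₂ = −5.50 cm (diverging).
Lens 2: 1/d_i2 = 1/(-5.50) − 1/(210.0) = -0.1866, so d_i2 = -5.360 cm; m₂ = −d_i2/d_o2 = +0.02552.
m = m₁·m₂ = (+5.000)(+0.02552) = +0.128.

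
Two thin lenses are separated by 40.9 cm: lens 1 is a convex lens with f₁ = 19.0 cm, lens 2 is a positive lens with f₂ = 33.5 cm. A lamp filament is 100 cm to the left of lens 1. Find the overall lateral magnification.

m = -0.489

Lens 1: 1/d_i1 = 1/(19.0) − 1/(100) = 0.04263, so d_i1 = 23.46 cm; m₁ = −d_i1/d_o1 = -0.2346.
d_o2 = 40.9 − (23.46) = 17.44 cm.
Lens 2: 1/d_i2 = 1/(33.5) − 1/(17.44) = -0.02749, so d_i2 = -36.38 cm; m₂ = −d_i2/d_o2 = +2.086.
m = m₁·m₂ = (-0.2346)(+2.086) = -0.489.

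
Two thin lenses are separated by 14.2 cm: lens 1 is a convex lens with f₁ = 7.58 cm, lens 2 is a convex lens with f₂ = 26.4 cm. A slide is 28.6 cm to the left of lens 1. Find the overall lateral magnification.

Lens 1: 1/d_i1 = 1/(7.58) − 1/(28.6) = 0.09696, so d_i1 = 10.31 cm; m₁ = −d_i1/d_o1 = -0.3605.
d_o2 = 14.2 − (10.31) = 3.890 cm.
Lens 2: 1/d_i2 = 1/(26.4) − 1/(3.890) = -0.2192, so d_i2 = -4.562 cm; m₂ = −d_i2/d_o2 = +1.173.
m = m₁·m₂ = (-0.3605)(+1.173) = -0.423.

m = -0.423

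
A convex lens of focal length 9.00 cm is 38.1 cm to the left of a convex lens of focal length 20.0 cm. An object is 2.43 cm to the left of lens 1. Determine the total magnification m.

Lens 1: 1/d_i1 = 1/(9.00) − 1/(2.43) = -0.3004, so d_i1 = -3.329 cm; m₁ = −d_i1/d_o1 = +1.370.
d_o2 = 38.1 − (-3.329) = 41.43 cm.
Lens 2: 1/d_i2 = 1/(20.0) − 1/(41.43) = 0.02586, so d_i2 = 38.67 cm; m₂ = −d_i2/d_o2 = -0.9333.
m = m₁·m₂ = (+1.370)(-0.9333) = -1.28.

m = -1.28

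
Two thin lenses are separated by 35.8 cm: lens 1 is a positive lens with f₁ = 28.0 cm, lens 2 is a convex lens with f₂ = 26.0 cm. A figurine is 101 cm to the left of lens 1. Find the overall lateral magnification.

Lens 1: 1/d_i1 = 1/(28.0) − 1/(101) = 0.02581, so d_i1 = 38.74 cm; m₁ = −d_i1/d_o1 = -0.3836.
d_o2 = 35.8 − (38.74) = -2.940 cm (virtual object).
Lens 2: 1/d_i2 = 1/(26.0) − 1/(-2.940) = 0.3786, so d_i2 = 2.641 cm; m₂ = −d_i2/d_o2 = +0.8984.
m = m₁·m₂ = (-0.3836)(+0.8984) = -0.345.

m = -0.345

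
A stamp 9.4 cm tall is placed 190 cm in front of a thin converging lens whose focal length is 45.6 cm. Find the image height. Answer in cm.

1/d_i = 1/f − 1/d_o = 1/(45.60) − 1/(190) = 0.01667, so d_i = 60.00 cm.
m = −d_i/d_o = -0.3158.
|h_i| = |m|·h_o = 0.3158 × 9.4 = 2.97 cm. The image is real, inverted and reduced, on the far side of the lens.

2.97 cm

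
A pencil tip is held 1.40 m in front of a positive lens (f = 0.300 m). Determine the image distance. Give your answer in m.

Thin-lens equation: 1/v = 1/f − 1/u = 1/(0.3000) − 1/(1.40) = 3.333 − 0.7143 = 2.619, so v = 0.382 m.
The image is real, inverted and reduced, on the far side of the lens.

0.382 m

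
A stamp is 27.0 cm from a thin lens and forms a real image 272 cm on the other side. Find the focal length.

Real image ⇒ d_i = +272 cm.
1/f = 1/d_o + 1/d_i = 1/(27.0) + 1/(272) = 0.04071, so f = 24.6 cm.
Since f is positive, the thin lens is converging.

f = 24.6 cm (converging)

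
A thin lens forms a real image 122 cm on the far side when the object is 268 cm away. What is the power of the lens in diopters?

P = +1.19 D

d_i = +122 cm.
1/f = 1/d_o + 1/d_i = 1/(268) + 1/(122) = 0.01193 cm⁻¹.
f = 83.84 cm = 0.8384 m, so P = 1/f = +1.19 D.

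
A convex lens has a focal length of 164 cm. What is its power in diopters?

P = +0.610 D

f = 164 cm = 1.64 m.
P = 1/f = 1/(1.64 m) = +0.610 D.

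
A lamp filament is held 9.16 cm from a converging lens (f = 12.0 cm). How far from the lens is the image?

38.7 cm

Thin-lens equation: 1/q = 1/f − 1/p = 1/(12.00) − 1/(9.16) = 0.08333 − 0.1092 = -0.02584, so q = -38.7 cm.
The image is virtual, upright and enlarged, on the same side as the object.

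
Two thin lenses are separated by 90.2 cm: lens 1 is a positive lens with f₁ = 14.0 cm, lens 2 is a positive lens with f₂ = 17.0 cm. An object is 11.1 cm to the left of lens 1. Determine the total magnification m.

m = -0.647

Lens 1: 1/d_i1 = 1/(14.0) − 1/(11.1) = -0.01866, so d_i1 = -53.59 cm; m₁ = −d_i1/d_o1 = +4.828.
d_o2 = 90.2 − (-53.59) = 143.8 cm.
Lens 2: 1/d_i2 = 1/(17.0) − 1/(143.8) = 0.05187, so d_i2 = 19.28 cm; m₂ = −d_i2/d_o2 = -0.1341.
m = m₁·m₂ = (+4.828)(-0.1341) = -0.647.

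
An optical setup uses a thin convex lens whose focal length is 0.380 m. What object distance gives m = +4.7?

0.299 m

m = −d_i/d_o ⇒ d_i = −m·d_o.
1/f = 1/d_o + 1/d_i = 1/d_o − 1/(m·d_o) = (1 − 1/m)/d_o, so d_o = f(1 − 1/m) = (0.3800)(1 − 1/(+4.7)) = 0.299 m.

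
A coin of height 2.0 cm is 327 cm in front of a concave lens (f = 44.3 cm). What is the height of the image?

0.239 cm

For a concave lens, f = -44.3 cm.
1/d_i = 1/f − 1/d_o = 1/(-44.30) − 1/(327) = -0.02563, so d_i = -39.01 cm.
m = −d_i/d_o = +0.1193.
|h_i| = |m|·h_o = 0.1193 × 2.0 = 0.239 cm. The image is virtual, upright and reduced, on the same side as the object.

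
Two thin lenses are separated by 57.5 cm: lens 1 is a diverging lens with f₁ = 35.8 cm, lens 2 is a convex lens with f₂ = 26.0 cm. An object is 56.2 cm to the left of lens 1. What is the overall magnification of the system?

m = -0.190

f₁ = −35.8 cm (diverging).
Lens 1: 1/d_i1 = 1/(-35.8) − 1/(56.2) = -0.04573, so d_i1 = -21.87 cm; m₁ = −d_i1/d_o1 = +0.3891.
d_o2 = 57.5 − (-21.87) = 79.37 cm.
Lens 2: 1/d_i2 = 1/(26.0) − 1/(79.37) = 0.02586, so d_i2 = 38.67 cm; m₂ = −d_i2/d_o2 = -0.4872.
m = m₁·m₂ = (+0.3891)(-0.4872) = -0.190.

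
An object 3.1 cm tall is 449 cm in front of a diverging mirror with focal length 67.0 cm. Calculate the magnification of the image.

m = +0.130

For a diverging mirror, f = -67.0 cm.
1/d_i = 1/f − 1/d_o = 1/(-67.00) − 1/(449) = -0.01715, so d_i = -58.30 cm.
m = −d_i/d_o = −(-58.30)/(449) = +0.130.
The image is virtual, upright and reduced, behind the mirror.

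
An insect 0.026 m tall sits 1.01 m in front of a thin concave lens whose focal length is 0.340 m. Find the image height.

For a concave lens, f = -0.340 m.
1/d_i = 1/f − 1/d_o = 1/(-0.3400) − 1/(1.01) = -3.931, so d_i = -0.2544 m.
m = −d_i/d_o = +0.2519.
|h_i| = |m|·h_o = 0.2519 × 0.026 = 0.00655 m. The image is virtual, upright and reduced, on the same side as the object.

0.00655 m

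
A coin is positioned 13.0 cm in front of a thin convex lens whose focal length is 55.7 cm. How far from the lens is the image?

17.0 cm

Thin-lens equation: 1/q = 1/f − 1/p = 1/(55.70) − 1/(13.0) = 0.01795 − 0.07692 = -0.05897, so q = -17.0 cm.
The image is virtual, upright and enlarged, on the same side as the object.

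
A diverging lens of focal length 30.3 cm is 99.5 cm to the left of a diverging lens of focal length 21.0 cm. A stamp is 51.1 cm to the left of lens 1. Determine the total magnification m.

f₁ = −30.3 cm (diverging).
Lens 1: 1/d_i1 = 1/(-30.3) − 1/(51.1) = -0.05257, so d_i1 = -19.02 cm; m₁ = −d_i1/d_o1 = +0.3722.
d_o2 = 99.5 − (-19.02) = 118.5 cm.
f₂ = −21.0 cm (diverging).
Lens 2: 1/d_i2 = 1/(-21.0) − 1/(118.5) = -0.05606, so d_i2 = -17.84 cm; m₂ = −d_i2/d_o2 = +0.1505.
m = m₁·m₂ = (+0.3722)(+0.1505) = +0.0560.

m = +0.0560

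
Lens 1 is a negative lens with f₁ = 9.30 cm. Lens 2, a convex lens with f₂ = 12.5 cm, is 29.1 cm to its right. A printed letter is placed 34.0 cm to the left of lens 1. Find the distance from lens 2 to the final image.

Lens 1 is diverging, so f₁ = −9.30 cm.
Lens 1: 1/d_i1 = 1/f₁ − 1/d_o1 = 1/(-9.30) − 1/(34.0) = -0.1369, so d_i1 = -7.303 cm.
The intermediate image is 7.303 cm to the left of lens 1 (virtual), which is 29.1 − (-7.303) = 36.40 cm to the left of lens 2, so d_o2 = +36.40 cm.
Lens 2: 1/d_i2 = 1/f₂ − 1/d_o2 = 1/(12.5) − 1/(36.40) = 0.05253, so d_i2 = 19.0 cm.
The final image is real, 19.0 cm to the right of lens 2 (overall magnification ≈ -0.11).

19.0 cm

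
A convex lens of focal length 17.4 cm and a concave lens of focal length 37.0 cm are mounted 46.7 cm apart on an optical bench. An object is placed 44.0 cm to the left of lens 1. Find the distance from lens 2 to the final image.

12.1 cm

Lens 1: 1/d_i1 = 1/f₁ − 1/d_o1 = 1/(17.4) − 1/(44.0) = 0.03474, so d_i1 = 28.78 cm.
The intermediate image is 28.78 cm to the right of lens 1, which is 46.7 − (28.78) = 17.92 cm to the left of lens 2, so d_o2 = +17.92 cm.
Lens 2 is diverging, so f₂ = −37.0 cm.
Lens 2: 1/d_i2 = 1/f₂ − 1/d_o2 = 1/(-37.0) − 1/(17.92) = -0.08283, so d_i2 = -12.1 cm.
The final image is virtual, 12.1 cm to the left of lens 2 (overall magnification ≈ -0.44).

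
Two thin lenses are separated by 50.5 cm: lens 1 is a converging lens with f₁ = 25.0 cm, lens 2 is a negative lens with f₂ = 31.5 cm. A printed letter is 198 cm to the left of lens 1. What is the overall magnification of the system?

Lens 1: 1/d_i1 = 1/(25.0) − 1/(198) = 0.03495, so d_i1 = 28.61 cm; m₁ = −d_i1/d_o1 = -0.1445.
d_o2 = 50.5 − (28.61) = 21.89 cm.
f₂ = −31.5 cm (diverging).
Lens 2: 1/d_i2 = 1/(-31.5) − 1/(21.89) = -0.07743, so d_i2 = -12.92 cm; m₂ = −d_i2/d_o2 = +0.5900.
m = m₁·m₂ = (-0.1445)(+0.5900) = -0.0853.

m = -0.0853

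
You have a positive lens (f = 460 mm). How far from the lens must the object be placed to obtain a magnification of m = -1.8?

716 mm

m = −d_i/d_o ⇒ d_i = −m·d_o.
1/f = 1/d_o + 1/d_i = 1/d_o − 1/(m·d_o) = (1 − 1/m)/d_o, so d_o = f(1 − 1/m) = (460.0)(1 − 1/(-1.8)) = 716 mm.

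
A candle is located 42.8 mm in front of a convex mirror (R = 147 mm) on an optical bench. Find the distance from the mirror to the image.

f = R/2 = 147/2 = 73.50 mm; for a convex mirror, f = -73.50 mm.
Mirror equation: 1/v = 1/f − 1/u = 1/(-73.50) − 1/(42.8) = -0.01361 − 0.02336 = -0.03697, so v = -27.0 mm.
The image is virtual, upright and reduced, behind the mirror.

27.0 mm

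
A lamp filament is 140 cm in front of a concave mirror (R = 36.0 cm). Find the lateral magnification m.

f = R/2 = 36.0/2 = 18.00 cm.
1/d_i = 1/f − 1/d_o = 1/(18.00) − 1/(140) = 0.04841, so d_i = 20.66 cm.
m = −d_i/d_o = −(20.66)/(140) = -0.148.
The image is real, inverted and reduced, in front of the mirror.

m = -0.148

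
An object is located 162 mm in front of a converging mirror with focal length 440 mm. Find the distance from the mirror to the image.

Mirror equation: 1/d_i = 1/f − 1/d_o = 1/(440.0) − 1/(162) = 0.002273 − 0.006173 = -0.003900, so d_i = -256 mm.
The image is virtual, upright and enlarged, behind the mirror.

256 mm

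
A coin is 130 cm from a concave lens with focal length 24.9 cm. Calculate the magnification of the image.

For a concave lens, f = -24.9 cm.
1/d_i = 1/f − 1/d_o = 1/(-24.90) − 1/(130) = -0.04785, so d_i = -20.90 cm.
m = −d_i/d_o = −(-20.90)/(130) = +0.161.
The image is virtual, upright and reduced, on the same side as the object.

m = +0.161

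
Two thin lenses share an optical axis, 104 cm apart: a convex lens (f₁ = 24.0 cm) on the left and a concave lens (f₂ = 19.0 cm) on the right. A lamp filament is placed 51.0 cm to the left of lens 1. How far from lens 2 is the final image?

14.4 cm

Lens 1: 1/d_i1 = 1/f₁ − 1/d_o1 = 1/(24.0) − 1/(51.0) = 0.02206, so d_i1 = 45.33 cm.
The intermediate image is 45.33 cm to the right of lens 1, which is 104 − (45.33) = 58.67 cm to the left of lens 2, so d_o2 = +58.67 cm.
Lens 2 is diverging, so f₂ = −19.0 cm.
Lens 2: 1/d_i2 = 1/f₂ − 1/d_o2 = 1/(-19.0) − 1/(58.67) = -0.06968, so d_i2 = -14.4 cm.
The final image is virtual, 14.4 cm to the left of lens 2 (overall magnification ≈ -0.22).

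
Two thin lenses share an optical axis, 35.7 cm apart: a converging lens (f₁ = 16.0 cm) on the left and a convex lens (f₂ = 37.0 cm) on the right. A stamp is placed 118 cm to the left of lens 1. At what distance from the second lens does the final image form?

32.1 cm

Lens 1: 1/d_i1 = 1/f₁ − 1/d_o1 = 1/(16.0) − 1/(118) = 0.05403, so d_i1 = 18.51 cm.
The intermediate image is 18.51 cm to the right of lens 1, which is 35.7 − (18.51) = 17.19 cm to the left of lens 2, so d_o2 = +17.19 cm.
Lens 2: 1/d_i2 = 1/f₂ − 1/d_o2 = 1/(37.0) − 1/(17.19) = -0.03115, so d_i2 = -32.1 cm.
The final image is virtual, 32.1 cm to the left of lens 2 (overall magnification ≈ -0.29).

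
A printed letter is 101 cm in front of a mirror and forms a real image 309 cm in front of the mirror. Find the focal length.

f = 76.1 cm (concave)

Real image ⇒ d_i = +309 cm.
1/f = 1/d_o + 1/d_i = 1/(101) + 1/(309) = 0.01314, so f = 76.1 cm.
Since f is positive, the mirror is concave.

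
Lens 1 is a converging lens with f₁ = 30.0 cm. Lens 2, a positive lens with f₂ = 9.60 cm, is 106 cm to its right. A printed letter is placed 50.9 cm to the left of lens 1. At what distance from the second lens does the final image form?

13.5 cm

Lens 1: 1/d_i1 = 1/f₁ − 1/d_o1 = 1/(30.0) − 1/(50.9) = 0.01369, so d_i1 = 73.06 cm.
The intermediate image is 73.06 cm to the right of lens 1, which is 106 − (73.06) = 32.94 cm to the left of lens 2, so d_o2 = +32.94 cm.
Lens 2: 1/d_i2 = 1/f₂ − 1/d_o2 = 1/(9.60) − 1/(32.94) = 0.07381, so d_i2 = 13.5 cm.
The final image is real, 13.5 cm to the right of lens 2 (overall magnification ≈ 0.59).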